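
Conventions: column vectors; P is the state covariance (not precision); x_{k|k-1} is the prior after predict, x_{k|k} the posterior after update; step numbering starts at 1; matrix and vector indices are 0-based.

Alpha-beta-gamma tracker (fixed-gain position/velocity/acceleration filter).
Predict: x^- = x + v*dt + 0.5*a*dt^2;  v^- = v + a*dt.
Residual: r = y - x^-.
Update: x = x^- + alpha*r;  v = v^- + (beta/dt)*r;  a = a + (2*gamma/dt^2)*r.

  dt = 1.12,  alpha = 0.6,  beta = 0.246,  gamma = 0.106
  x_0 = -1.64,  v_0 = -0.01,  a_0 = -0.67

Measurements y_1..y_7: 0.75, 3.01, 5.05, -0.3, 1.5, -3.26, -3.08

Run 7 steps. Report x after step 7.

x_post = -3.2501

step 1: x_pred=-2.0714  r=2.8214  x^+=-0.3786  v^+=-0.1407  a^+=-0.1932
step 2: x_pred=-0.6573  r=3.6673  x^+=1.5431  v^+=0.4485  a^+=0.4266
step 3: x_pred=2.3129  r=2.7371  x^+=3.9552  v^+=1.5275  a^+=0.8892
step 4: x_pred=6.2236  r=-6.5236  x^+=2.3095  v^+=1.0905  a^+=-0.2133
step 5: x_pred=3.3970  r=-1.8970  x^+=2.2588  v^+=0.4349  a^+=-0.5339
step 6: x_pred=2.4110  r=-5.6710  x^+=-0.9916  v^+=-1.4087  a^+=-1.4924
step 7: x_pred=-3.5053  r=0.4253  x^+=-3.2501  v^+=-2.9867  a^+=-1.4205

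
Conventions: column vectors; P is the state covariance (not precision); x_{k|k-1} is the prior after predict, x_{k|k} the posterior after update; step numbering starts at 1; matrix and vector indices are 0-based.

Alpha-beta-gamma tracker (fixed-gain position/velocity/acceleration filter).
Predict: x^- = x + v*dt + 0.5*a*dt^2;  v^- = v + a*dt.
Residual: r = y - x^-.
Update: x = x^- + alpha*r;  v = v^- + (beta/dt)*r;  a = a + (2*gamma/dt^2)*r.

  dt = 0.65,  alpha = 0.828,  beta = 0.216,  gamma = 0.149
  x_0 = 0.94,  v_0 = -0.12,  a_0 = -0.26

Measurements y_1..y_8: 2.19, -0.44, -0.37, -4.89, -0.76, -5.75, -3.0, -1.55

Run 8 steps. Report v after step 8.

step 1: x_pred=0.8071  r=1.3829  x^+=1.9521  v^+=0.1706  a^+=0.7154
step 2: x_pred=2.2141  r=-2.6541  x^+=0.0165  v^+=-0.2464  a^+=-1.1566
step 3: x_pred=-0.3880  r=0.0180  x^+=-0.3731  v^+=-0.9922  a^+=-1.1439
step 4: x_pred=-1.2597  r=-3.6303  x^+=-4.2656  v^+=-2.9422  a^+=-3.7045
step 5: x_pred=-6.9606  r=6.2006  x^+=-1.8265  v^+=-3.2896  a^+=0.6689
step 6: x_pred=-3.8234  r=-1.9266  x^+=-5.4186  v^+=-3.4950  a^+=-0.6899
step 7: x_pred=-7.8361  r=4.8361  x^+=-3.8318  v^+=-2.3364  a^+=2.7211
step 8: x_pred=-4.7756  r=3.2256  x^+=-2.1048  v^+=0.5043  a^+=4.9962

v_post = 0.5043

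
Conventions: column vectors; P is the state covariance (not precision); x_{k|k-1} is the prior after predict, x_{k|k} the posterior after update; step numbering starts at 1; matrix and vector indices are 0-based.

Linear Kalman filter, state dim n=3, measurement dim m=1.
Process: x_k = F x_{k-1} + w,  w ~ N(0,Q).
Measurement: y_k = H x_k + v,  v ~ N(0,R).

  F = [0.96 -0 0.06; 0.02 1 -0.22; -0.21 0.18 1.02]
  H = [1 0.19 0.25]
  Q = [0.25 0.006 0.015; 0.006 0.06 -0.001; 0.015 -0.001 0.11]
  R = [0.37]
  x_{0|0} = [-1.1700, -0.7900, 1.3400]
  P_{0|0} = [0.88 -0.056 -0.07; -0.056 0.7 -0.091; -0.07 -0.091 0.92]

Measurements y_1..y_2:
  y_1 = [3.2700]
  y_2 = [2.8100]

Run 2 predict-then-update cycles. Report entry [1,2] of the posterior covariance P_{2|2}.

step 1: x^-=[-1.0428, -1.1082, 1.4703]  P^-=[1.0563 -0.0338 -0.1844; -0.0338 0.8433 -0.1675; -0.1844 -0.1675 1.1295]  S=[1.4063]  K=[0.7137; 0.0602; 0.0470]  nu=[4.1558]  x^+=[1.9233, -0.8582, 1.6657]  P^+=[0.3399 -0.0941 -0.2316; -0.0941 0.8382 -0.1714; -0.2316 -0.1714 1.1264]
step 2: x^-=[1.9463, -1.1862, 1.1406]  P^-=[0.5406 -0.0544 -0.2266; -0.0544 1.0266 -0.2684; -0.2266 -0.2684 1.3674]  S=[0.8737]  K=[0.5421; 0.0842; 0.0736]  nu=[0.8039]  x^+=[2.3821, -1.1185, 1.1998]  P^+=[0.2838 -0.0943 -0.2614; -0.0943 1.0204 -0.2738; -0.2614 -0.2738 1.3627]

P_post[1,2] = -0.2738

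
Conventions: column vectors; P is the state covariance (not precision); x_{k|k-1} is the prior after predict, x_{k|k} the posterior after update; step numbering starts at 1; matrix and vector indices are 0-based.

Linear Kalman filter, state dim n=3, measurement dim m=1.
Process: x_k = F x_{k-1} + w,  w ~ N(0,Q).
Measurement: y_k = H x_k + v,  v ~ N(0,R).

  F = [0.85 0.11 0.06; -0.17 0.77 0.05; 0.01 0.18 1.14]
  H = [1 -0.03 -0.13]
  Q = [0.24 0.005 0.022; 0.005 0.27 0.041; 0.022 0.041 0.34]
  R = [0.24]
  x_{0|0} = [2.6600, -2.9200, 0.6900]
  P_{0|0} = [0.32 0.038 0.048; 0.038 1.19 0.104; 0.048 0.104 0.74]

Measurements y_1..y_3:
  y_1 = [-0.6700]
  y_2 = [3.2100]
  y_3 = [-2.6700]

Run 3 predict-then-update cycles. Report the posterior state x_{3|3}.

step 1: x^-=[1.9812, -2.6661, 0.2876]  P^-=[0.5016 0.0929 0.1655; 0.0929 0.9839 0.3296; 0.1655 0.3296 1.3842]  S=[0.7199]  K=[0.6631; 0.0285; -0.0339]  nu=[-2.6938]  x^+=[0.1950, -2.7428, 0.3788]  P^+=[0.1851 0.0793 0.1816; 0.0793 0.9833 0.3303; 0.1816 0.3303 1.3834]
step 2: x^-=[-0.1132, -2.1261, -0.0599]  P^-=[0.4283 0.1390 0.3710; 0.1390 0.8634 0.5118; 0.3710 0.5118 2.3097]  S=[0.6074]  K=[0.6190; 0.0767; 0.0911]  nu=[3.2516]  x^+=[1.8995, -1.8767, 0.2365]  P^+=[0.1956 0.1102 0.3367; 0.1102 0.8598 0.5076; 0.3367 0.5076 2.3047]
step 3: x^-=[1.4223, -1.7562, -0.0492]  P^-=[0.4617 0.1637 0.6109; 0.1637 0.7957 0.6737; 0.6109 0.6737 3.5794]  S=[0.5995]  K=[0.6295; 0.0871; 0.2091]  nu=[-4.1514]  x^+=[-1.1909, -2.1176, -0.9175]  P^+=[0.2242 0.1308 0.5320; 0.1308 0.7912 0.6628; 0.5320 0.6628 3.5532]

x_post = [-1.1909, -2.1176, -0.9175]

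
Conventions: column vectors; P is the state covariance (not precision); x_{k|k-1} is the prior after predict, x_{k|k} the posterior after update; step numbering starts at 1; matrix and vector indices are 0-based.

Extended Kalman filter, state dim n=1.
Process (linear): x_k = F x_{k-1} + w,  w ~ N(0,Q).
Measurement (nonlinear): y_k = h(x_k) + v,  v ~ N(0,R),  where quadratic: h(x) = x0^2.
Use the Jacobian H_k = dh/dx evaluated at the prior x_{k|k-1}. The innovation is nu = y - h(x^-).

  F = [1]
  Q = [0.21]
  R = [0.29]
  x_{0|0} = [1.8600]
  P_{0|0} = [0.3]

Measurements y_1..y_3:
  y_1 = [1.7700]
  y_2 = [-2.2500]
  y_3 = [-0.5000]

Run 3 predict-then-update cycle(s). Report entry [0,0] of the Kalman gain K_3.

K[0,0] = 0.1957

step 1: x^-=[1.8600]  P^-=[0.5100]  H_jac=[3.7200]  S=[7.3476]  K=[0.2582]  nu=[-1.6896]  x^+=[1.4237]  P^+=[0.0201]
step 2: x^-=[1.4237]  P^-=[0.2301]  H_jac=[2.8475]  S=[2.1559]  K=[0.3039]  nu=[-4.2770]  x^+=[0.1237]  P^+=[0.0310]
step 3: x^-=[0.1237]  P^-=[0.2410]  H_jac=[0.2475]  S=[0.3048]  K=[0.1957]  nu=[-0.5153]  x^+=[0.0229]  P^+=[0.2293]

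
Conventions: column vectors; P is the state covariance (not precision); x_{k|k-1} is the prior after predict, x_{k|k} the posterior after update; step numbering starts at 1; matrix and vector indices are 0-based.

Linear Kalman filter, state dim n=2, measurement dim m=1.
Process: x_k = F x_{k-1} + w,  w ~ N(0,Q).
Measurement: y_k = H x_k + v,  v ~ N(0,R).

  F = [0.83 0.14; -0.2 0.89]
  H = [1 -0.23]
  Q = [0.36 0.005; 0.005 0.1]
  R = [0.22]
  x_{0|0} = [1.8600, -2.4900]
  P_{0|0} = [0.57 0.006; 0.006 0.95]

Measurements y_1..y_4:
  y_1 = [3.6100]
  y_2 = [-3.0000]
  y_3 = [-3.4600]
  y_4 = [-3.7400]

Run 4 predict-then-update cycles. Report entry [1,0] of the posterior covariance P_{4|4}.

step 1: x^-=[1.1952, -2.5881]  P^-=[0.7727 0.0330; 0.0330 0.8732]  S=[1.0237]  K=[0.7474; -0.1639]  nu=[1.8195]  x^+=[2.5551, -2.8864]  P^+=[0.2009 0.1584; 0.1584 0.8456]
step 2: x^-=[1.7166, -3.0799]  P^-=[0.5518 0.1896; 0.1896 0.7215]  S=[0.7227]  K=[0.7031; 0.0328]  nu=[-5.4250]  x^+=[-2.0978, -3.2577]  P^+=[0.1945 0.1730; 0.1730 0.7207]
step 3: x^-=[-2.1973, -2.4798]  P^-=[0.5483 0.1854; 0.1854 0.6171]  S=[0.7156]  K=[0.7066; 0.0608]  nu=[-1.8331]  x^+=[-3.4925, -2.5913]  P^+=[0.1910 0.1547; 0.1547 0.6144]
step 4: x^-=[-3.2615, -1.6077]  P^-=[0.5396 0.1598; 0.1598 0.5392]  S=[0.7146]  K=[0.7037; 0.0500]  nu=[-0.8483]  x^+=[-3.8584, -1.6502]  P^+=[0.1858 0.1346; 0.1346 0.5375]

P_post[1,0] = 0.1346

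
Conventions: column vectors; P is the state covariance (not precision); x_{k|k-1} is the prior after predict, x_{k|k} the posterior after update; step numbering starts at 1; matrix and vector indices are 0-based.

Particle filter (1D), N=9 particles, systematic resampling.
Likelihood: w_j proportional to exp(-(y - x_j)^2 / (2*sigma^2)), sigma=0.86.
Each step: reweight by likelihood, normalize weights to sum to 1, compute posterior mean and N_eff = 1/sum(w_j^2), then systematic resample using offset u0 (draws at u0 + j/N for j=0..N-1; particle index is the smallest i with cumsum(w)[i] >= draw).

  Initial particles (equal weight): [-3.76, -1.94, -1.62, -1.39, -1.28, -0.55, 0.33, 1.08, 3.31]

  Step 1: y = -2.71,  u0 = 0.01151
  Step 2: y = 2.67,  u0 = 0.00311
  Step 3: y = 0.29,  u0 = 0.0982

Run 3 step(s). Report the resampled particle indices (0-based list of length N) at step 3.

step 1: w=[0.2161, 0.3050, 0.2040, 0.1402, 0.1143, 0.0194, 0.0009, 0.0000, 0.0000]  mean=-2.0864  Neff=4.6628  idx=[0, 0, 1, 1, 1, 2, 2, 3, 4]
step 2: w=[0.0000, 0.0000, 0.0114, 0.0114, 0.0114, 0.0785, 0.0785, 0.2874, 0.5214]  mean=-1.3876  Neff=2.7238  idx=[2, 6, 7, 7, 7, 8, 8, 8, 8]
step 3: w=[0.0263, 0.0643, 0.1124, 0.1124, 0.1124, 0.1431, 0.1431, 0.1431, 0.1431]  mean=-1.3563  Neff=8.0259  idx=[2, 3, 4, 5, 5, 6, 7, 8, 8]

resampled_idx = [2, 3, 4, 5, 5, 6, 7, 8, 8]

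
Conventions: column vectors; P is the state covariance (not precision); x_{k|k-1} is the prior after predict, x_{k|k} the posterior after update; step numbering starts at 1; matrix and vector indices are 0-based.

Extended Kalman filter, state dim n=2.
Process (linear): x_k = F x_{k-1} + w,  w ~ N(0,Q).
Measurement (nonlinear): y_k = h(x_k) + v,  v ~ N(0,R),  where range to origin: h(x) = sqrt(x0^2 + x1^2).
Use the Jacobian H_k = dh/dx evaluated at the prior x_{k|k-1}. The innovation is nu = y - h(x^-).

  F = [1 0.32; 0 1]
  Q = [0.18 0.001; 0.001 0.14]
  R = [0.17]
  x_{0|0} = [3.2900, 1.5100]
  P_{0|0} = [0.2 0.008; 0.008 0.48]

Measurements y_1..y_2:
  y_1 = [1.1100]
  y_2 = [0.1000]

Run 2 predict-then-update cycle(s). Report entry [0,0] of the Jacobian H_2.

H_jac[0,0] = 1.0000

step 1: x^-=[3.7732, 1.5100]  P^-=[0.4343 0.1626; 0.1626 0.6200]  H_jac=[0.9284 0.3715]  S=[0.7421]  K=[0.6247; 0.5138]  nu=[-2.9541]  x^+=[1.9277, -0.0080]  P^+=[0.1447 -0.0756; -0.0756 0.4241]
step 2: x^-=[1.9251, -0.0080]  P^-=[0.3197 0.0611; 0.0611 0.5641]  H_jac=[1.0000 -0.0041]  S=[0.4892]  K=[0.6530; 0.1201]  nu=[-1.8252]  x^+=[0.7333, -0.2272]  P^+=[0.1111 0.0227; 0.0227 0.5570]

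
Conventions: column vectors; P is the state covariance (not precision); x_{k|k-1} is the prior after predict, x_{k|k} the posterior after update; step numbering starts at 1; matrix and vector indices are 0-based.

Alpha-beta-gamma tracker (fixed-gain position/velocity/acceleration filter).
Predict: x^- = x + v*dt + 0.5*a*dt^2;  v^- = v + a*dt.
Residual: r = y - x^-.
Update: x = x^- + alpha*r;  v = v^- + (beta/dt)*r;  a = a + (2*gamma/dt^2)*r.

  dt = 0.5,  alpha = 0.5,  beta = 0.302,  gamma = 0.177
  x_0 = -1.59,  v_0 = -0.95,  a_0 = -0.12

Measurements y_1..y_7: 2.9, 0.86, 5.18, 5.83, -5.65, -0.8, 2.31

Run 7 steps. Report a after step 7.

a_post = -5.6013

step 1: x_pred=-2.0800  r=4.9800  x^+=0.4100  v^+=1.9979  a^+=6.9317
step 2: x_pred=2.2754  r=-1.4154  x^+=1.5677  v^+=4.6088  a^+=4.9274
step 3: x_pred=4.4881  r=0.6919  x^+=4.8340  v^+=7.4905  a^+=5.9072
step 4: x_pred=9.3177  r=-3.4877  x^+=7.5738  v^+=8.3376  a^+=0.9687
step 5: x_pred=11.8637  r=-17.5137  x^+=3.1069  v^+=-1.7564  a^+=-23.8307
step 6: x_pred=-0.7502  r=-0.0498  x^+=-0.7751  v^+=-13.7018  a^+=-23.9013
step 7: x_pred=-10.6137  r=12.9237  x^+=-4.1518  v^+=-17.8466  a^+=-5.6013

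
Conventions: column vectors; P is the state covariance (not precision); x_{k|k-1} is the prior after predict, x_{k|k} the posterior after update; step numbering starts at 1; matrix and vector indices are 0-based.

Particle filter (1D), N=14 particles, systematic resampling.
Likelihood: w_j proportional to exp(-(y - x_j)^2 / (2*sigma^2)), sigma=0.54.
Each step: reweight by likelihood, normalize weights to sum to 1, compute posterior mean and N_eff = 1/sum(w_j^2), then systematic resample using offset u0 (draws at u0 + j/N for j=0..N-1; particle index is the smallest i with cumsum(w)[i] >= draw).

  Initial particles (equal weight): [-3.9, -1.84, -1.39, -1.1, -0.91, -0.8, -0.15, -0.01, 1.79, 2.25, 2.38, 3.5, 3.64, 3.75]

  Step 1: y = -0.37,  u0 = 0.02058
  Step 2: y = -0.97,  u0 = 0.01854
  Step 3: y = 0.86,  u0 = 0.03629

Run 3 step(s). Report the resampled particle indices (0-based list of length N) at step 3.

step 1: w=[0.0000, 0.0067, 0.0460, 0.1099, 0.1662, 0.1995, 0.2522, 0.2194, 0.0001, 0.0000, 0.0000, 0.0000, 0.0000, 0.0000]  mean=-0.5479  Neff=5.1710  idx=[2, 3, 4, 4, 4, 5, 5, 5, 6, 6, 6, 7, 7, 7]
step 2: w=[0.0811, 0.1066, 0.1091, 0.1091, 0.1091, 0.1044, 0.1044, 0.1044, 0.0346, 0.0346, 0.0346, 0.0226, 0.0226, 0.0226]  mean=-0.7947  Neff=10.9299  idx=[0, 1, 1, 2, 3, 3, 4, 5, 5, 6, 7, 7, 9, 11]
step 3: w=[0.0003, 0.0027, 0.0027, 0.0091, 0.0091, 0.0091, 0.0091, 0.0173, 0.0173, 0.0173, 0.0173, 0.0173, 0.3391, 0.5325]  mean=-0.1647  Neff=2.4977  idx=[6, 10, 12, 12, 12, 12, 12, 13, 13, 13, 13, 13, 13, 13]

resampled_idx = [6, 10, 12, 12, 12, 12, 12, 13, 13, 13, 13, 13, 13, 13]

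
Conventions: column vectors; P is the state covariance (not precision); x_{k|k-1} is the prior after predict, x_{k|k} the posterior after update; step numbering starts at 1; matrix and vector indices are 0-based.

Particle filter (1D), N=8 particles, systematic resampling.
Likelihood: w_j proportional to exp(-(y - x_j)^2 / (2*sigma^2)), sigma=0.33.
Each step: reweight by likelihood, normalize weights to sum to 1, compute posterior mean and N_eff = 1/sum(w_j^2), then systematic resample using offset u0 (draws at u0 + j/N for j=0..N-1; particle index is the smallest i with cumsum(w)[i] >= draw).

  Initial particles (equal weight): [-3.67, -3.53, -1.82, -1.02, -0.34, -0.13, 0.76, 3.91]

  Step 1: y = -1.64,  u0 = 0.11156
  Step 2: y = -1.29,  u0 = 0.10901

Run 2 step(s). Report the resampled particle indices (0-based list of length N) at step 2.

step 1: w=[0.0000, 0.0000, 0.8339, 0.1657, 0.0004, 0.0000, 0.0000, 0.0000]  mean=-1.6868  Neff=1.3835  idx=[2, 2, 2, 2, 2, 2, 3, 3]
step 2: w=[0.0893, 0.0893, 0.0893, 0.0893, 0.0893, 0.0893, 0.2321, 0.2321]  mean=-1.4487  Neff=6.4277  idx=[1, 2, 4, 5, 6, 6, 7, 7]

resampled_idx = [1, 2, 4, 5, 6, 6, 7, 7]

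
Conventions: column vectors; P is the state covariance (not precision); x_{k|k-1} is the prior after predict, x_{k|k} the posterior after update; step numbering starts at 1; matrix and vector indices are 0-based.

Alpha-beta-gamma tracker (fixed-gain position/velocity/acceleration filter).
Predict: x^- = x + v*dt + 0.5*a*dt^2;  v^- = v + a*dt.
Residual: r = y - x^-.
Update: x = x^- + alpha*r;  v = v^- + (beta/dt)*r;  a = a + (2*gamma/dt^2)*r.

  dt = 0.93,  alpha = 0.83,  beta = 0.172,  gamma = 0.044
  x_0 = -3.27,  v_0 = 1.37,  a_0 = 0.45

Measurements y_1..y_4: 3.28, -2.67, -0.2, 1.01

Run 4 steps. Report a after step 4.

a_post = -0.0427

step 1: x_pred=-1.8013  r=5.0813  x^+=2.4162  v^+=2.7283  a^+=0.9670
step 2: x_pred=5.3716  r=-8.0416  x^+=-1.3029  v^+=2.1403  a^+=0.1488
step 3: x_pred=0.7519  r=-0.9519  x^+=-0.0382  v^+=2.1026  a^+=0.0519
step 4: x_pred=1.9397  r=-0.9297  x^+=1.1681  v^+=1.9790  a^+=-0.0427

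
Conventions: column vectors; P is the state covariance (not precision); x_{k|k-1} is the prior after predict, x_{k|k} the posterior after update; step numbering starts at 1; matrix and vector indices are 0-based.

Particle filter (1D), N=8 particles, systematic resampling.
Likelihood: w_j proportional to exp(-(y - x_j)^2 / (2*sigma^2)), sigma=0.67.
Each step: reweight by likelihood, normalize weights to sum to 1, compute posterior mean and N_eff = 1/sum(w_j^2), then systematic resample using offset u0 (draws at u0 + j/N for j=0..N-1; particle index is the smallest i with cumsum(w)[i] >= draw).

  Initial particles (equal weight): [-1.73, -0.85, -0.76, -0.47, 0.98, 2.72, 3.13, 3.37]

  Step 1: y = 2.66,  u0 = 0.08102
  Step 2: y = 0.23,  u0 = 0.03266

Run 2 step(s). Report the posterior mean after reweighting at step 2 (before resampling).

post_mean = 2.7586

step 1: w=[0.0000, 0.0000, 0.0000, 0.0000, 0.0180, 0.4165, 0.3270, 0.2385]  mean=2.9777  Neff=2.9623  idx=[5, 5, 5, 6, 6, 6, 7, 7]
step 2: w=[0.3040, 0.3040, 0.3040, 0.0259, 0.0259, 0.0259, 0.0052, 0.0052]  mean=2.7586  Neff=3.5810  idx=[0, 0, 0, 1, 1, 2, 2, 2]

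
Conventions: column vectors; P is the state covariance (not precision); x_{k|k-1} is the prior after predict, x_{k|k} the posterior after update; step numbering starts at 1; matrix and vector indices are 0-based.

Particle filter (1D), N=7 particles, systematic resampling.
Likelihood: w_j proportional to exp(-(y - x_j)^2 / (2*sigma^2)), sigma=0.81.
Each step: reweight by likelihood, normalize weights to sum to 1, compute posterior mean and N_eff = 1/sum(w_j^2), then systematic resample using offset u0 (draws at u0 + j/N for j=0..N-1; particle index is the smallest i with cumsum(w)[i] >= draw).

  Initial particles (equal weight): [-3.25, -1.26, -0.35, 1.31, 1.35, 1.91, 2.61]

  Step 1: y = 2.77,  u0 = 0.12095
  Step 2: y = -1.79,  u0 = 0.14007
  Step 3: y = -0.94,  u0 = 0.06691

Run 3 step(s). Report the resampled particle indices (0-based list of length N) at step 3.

step 1: w=[0.0000, 0.0000, 0.0003, 0.1004, 0.1096, 0.2900, 0.4997]  mean=2.1375  Neff=2.8099  idx=[4, 5, 5, 6, 6, 6, 6]
step 2: w=[0.9002, 0.0486, 0.0486, 0.0006, 0.0006, 0.0006, 0.0006]  mean=1.4077  Neff=1.2268  idx=[0, 0, 0, 0, 0, 0, 2]
step 3: w=[0.1636, 0.1636, 0.1636, 0.1636, 0.1636, 0.1636, 0.0182]  mean=1.3602  Neff=6.2122  idx=[0, 1, 2, 3, 3, 4, 5]

resampled_idx = [0, 1, 2, 3, 3, 4, 5]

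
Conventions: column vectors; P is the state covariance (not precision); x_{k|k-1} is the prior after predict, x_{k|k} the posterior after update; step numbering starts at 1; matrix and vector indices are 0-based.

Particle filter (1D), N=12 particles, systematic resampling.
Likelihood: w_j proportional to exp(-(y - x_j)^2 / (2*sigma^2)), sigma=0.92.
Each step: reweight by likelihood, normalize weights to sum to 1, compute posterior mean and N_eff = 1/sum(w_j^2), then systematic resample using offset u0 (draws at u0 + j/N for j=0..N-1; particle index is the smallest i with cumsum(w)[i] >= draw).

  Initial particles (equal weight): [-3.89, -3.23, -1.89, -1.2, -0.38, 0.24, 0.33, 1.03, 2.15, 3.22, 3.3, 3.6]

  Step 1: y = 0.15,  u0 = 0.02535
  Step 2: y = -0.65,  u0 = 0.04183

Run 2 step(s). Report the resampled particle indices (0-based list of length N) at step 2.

step 1: w=[0.0000, 0.0003, 0.0215, 0.0855, 0.2125, 0.2497, 0.2462, 0.1588, 0.0236, 0.0010, 0.0007, 0.0002]  mean=0.1368  Neff=4.9586  idx=[3, 4, 4, 4, 5, 5, 5, 6, 6, 6, 7, 7]
step 2: w=[0.1091, 0.1249, 0.1249, 0.1249, 0.0817, 0.0817, 0.0817, 0.0740, 0.0740, 0.0740, 0.0246, 0.0246]  mean=-0.0906  Neff=10.3785  idx=[0, 1, 1, 2, 3, 3, 4, 5, 6, 7, 8, 10]

resampled_idx = [0, 1, 1, 2, 3, 3, 4, 5, 6, 7, 8, 10]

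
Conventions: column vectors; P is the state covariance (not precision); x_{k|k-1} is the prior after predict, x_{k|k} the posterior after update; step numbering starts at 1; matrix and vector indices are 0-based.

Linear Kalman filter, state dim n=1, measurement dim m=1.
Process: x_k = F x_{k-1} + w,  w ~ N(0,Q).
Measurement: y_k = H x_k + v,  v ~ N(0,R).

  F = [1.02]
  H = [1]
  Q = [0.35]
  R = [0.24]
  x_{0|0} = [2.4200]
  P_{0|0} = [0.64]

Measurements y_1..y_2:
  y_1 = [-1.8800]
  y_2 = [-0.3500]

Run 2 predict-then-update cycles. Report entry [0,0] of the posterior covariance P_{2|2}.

P_post[0,0] = 0.1673

step 1: x^-=[2.4684]  P^-=[1.0159]  S=[1.2559]  K=[0.8089]  nu=[-4.3484]  x^+=[-1.0490]  P^+=[0.1941]
step 2: x^-=[-1.0700]  P^-=[0.5520]  S=[0.7920]  K=[0.6970]  nu=[0.7200]  x^+=[-0.5682]  P^+=[0.1673]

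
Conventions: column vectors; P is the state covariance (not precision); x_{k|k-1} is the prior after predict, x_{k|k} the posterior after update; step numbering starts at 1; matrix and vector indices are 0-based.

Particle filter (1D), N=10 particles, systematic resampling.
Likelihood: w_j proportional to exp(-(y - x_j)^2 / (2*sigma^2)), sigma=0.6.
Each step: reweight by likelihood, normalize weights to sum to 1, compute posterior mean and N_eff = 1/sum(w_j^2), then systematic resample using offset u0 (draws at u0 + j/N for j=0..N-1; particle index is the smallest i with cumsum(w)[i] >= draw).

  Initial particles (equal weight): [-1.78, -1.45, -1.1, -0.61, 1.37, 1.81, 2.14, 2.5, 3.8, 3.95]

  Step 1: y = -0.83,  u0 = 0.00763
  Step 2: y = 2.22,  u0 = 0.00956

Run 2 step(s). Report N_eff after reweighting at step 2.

N_eff = 3.0944

step 1: w=[0.1053, 0.2162, 0.3333, 0.3448, 0.0004, 0.0000, 0.0000, 0.0000, 0.0000, 0.0000]  mean=-1.0772  Neff=3.4751  idx=[0, 1, 1, 1, 2, 2, 2, 3, 3, 3]
step 2: w=[0.0000, 0.0002, 0.0002, 0.0002, 0.0050, 0.0050, 0.0050, 0.3282, 0.3282, 0.3282]  mean=-0.6178  Neff=3.0944  idx=[5, 7, 7, 7, 8, 8, 8, 9, 9, 9]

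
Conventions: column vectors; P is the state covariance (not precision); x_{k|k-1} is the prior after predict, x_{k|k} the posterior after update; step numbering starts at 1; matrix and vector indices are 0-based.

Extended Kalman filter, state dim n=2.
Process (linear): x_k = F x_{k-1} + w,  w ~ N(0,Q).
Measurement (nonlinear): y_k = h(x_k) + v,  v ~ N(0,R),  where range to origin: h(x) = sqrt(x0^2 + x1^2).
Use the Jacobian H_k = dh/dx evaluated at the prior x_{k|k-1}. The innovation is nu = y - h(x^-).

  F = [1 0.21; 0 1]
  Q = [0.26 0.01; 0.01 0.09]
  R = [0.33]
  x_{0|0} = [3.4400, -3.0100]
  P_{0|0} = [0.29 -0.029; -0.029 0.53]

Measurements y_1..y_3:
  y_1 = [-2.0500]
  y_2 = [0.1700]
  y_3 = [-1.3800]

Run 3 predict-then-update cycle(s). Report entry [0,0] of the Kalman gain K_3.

step 1: x^-=[2.8079, -3.0100]  P^-=[0.5612 0.0923; 0.0923 0.6200]  H_jac=[0.6821 -0.7312]  S=[0.8306]  K=[0.3796; -0.4700]  nu=[-6.1664]  x^+=[0.4669, -0.1115]  P^+=[0.4415 0.2405; 0.2405 0.4365]
step 2: x^-=[0.4435, -0.1115]  P^-=[0.8218 0.3422; 0.3422 0.5265]  H_jac=[0.9698 -0.2439]  S=[0.9723]  K=[0.7338; 0.2092]  nu=[-0.2873]  x^+=[0.2327, -0.1716]  P^+=[0.2982 0.1929; 0.1929 0.4839]
step 3: x^-=[0.1966, -0.1716]  P^-=[0.6606 0.3045; 0.3045 0.5739]  H_jac=[0.7534 -0.6576]  S=[0.6514]  K=[0.4566; -0.2272]  nu=[-1.6410]  x^+=[-0.5526, 0.2012]  P^+=[0.5248 0.3721; 0.3721 0.5403]

K[0,0] = 0.4566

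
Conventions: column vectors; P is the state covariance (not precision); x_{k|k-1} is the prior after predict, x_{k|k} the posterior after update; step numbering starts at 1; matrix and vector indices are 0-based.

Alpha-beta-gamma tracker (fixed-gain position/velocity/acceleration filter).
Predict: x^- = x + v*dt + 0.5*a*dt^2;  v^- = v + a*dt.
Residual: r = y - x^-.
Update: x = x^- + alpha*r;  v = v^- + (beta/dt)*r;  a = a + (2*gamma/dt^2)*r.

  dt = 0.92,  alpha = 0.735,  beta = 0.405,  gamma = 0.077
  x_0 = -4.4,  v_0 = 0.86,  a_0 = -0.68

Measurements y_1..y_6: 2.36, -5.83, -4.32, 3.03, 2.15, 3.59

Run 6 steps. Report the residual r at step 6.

resid = -0.4627

step 1: x_pred=-3.8966  r=6.2566  x^+=0.7020  v^+=2.9887  a^+=0.4584
step 2: x_pred=3.6455  r=-9.4755  x^+=-3.3190  v^+=-0.7610  a^+=-1.2657
step 3: x_pred=-4.5547  r=0.2347  x^+=-4.3822  v^+=-1.8221  a^+=-1.2230
step 4: x_pred=-6.5761  r=9.6061  x^+=0.4844  v^+=1.2815  a^+=0.5248
step 5: x_pred=1.8855  r=0.2645  x^+=2.0799  v^+=1.8808  a^+=0.5729
step 6: x_pred=4.0527  r=-0.4627  x^+=3.7126  v^+=2.2042  a^+=0.4887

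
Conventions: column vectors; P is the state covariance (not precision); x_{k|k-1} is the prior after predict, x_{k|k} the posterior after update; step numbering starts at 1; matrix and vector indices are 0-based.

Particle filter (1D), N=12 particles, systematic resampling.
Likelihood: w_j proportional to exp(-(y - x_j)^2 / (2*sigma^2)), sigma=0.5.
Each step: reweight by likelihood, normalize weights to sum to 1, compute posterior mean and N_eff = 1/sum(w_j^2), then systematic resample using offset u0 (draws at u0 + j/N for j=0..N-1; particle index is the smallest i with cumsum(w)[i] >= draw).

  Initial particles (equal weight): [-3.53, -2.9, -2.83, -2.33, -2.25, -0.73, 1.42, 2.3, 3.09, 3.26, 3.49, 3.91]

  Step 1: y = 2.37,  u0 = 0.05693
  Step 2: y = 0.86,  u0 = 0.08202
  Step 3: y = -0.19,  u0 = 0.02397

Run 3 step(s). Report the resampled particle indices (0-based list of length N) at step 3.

resampled_idx = [0, 1, 1, 2, 3, 4, 5, 6, 6, 7, 8, 9]

step 1: w=[0.0000, 0.0000, 0.0000, 0.0000, 0.0000, 0.0000, 0.0911, 0.5488, 0.1965, 0.1137, 0.0451, 0.0048]  mean=2.5456  Neff=2.7545  idx=[6, 7, 7, 7, 7, 7, 7, 8, 8, 8, 9, 10]
step 2: w=[0.8490, 0.0251, 0.0251, 0.0251, 0.0251, 0.0251, 0.0251, 0.0001, 0.0001, 0.0001, 0.0000, 0.0000]  mean=1.5531  Neff=1.3802  idx=[0, 0, 0, 0, 0, 0, 0, 0, 0, 0, 3, 6]
step 3: w=[0.1000, 0.1000, 0.1000, 0.1000, 0.1000, 0.1000, 0.1000, 0.1000, 0.1000, 0.1000, 0.0001, 0.0001]  mean=1.4201  Neff=10.0029  idx=[0, 1, 1, 2, 3, 4, 5, 6, 6, 7, 8, 9]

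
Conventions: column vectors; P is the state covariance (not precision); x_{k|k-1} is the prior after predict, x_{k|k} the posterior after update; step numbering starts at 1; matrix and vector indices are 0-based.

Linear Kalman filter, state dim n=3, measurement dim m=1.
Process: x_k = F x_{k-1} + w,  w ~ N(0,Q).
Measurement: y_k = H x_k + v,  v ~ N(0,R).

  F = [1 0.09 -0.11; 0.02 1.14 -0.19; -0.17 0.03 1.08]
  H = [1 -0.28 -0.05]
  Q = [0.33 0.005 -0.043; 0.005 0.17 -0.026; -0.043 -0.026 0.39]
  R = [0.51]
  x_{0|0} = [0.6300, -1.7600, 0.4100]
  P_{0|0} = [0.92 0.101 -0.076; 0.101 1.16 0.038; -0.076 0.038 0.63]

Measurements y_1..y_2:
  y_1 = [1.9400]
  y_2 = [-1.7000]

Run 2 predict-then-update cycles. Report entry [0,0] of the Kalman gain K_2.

step 1: x^-=[0.4265, -2.0717, 0.2829]  P^-=[1.3012 0.2801 -0.3496; 0.2801 1.6894 -0.0958; -0.3496 -0.0958 1.1818]  S=[1.8220]  K=[0.6807; -0.1033; -0.2096]  nu=[0.9476]  x^+=[1.0715, -2.1695, 0.0843]  P^+=[0.4570 0.4082 -0.0896; 0.4082 1.6699 -0.1352; -0.0896 -0.1352 1.1018]
step 2: x^-=[0.8670, -2.4679, -0.1562]  P^-=[0.9097 0.7110 -0.3523; 0.7110 2.4581 -0.4459; -0.3523 -0.4459 1.7098]  S=[1.2412]  K=[0.5867; 0.0363; -0.2521]  nu=[-3.2658]  x^+=[-1.0490, -2.5865, 0.6671]  P^+=[0.4825 0.6846 -0.1687; 0.6846 2.4564 -0.4345; -0.1687 -0.4345 1.6309]

K[0,0] = 0.5867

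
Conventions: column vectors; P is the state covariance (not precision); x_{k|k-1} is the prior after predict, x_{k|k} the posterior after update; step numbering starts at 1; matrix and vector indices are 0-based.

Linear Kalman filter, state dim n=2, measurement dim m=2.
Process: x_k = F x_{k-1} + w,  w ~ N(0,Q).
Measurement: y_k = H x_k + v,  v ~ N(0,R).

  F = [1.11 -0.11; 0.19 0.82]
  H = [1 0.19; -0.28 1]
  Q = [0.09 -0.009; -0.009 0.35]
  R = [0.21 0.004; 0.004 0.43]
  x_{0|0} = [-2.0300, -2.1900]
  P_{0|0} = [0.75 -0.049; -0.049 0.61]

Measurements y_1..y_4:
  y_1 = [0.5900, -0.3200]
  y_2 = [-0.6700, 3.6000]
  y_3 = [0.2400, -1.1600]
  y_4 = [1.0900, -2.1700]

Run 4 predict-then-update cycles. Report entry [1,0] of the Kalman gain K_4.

K[1,0] = 0.1562

step 1: x^-=[-2.0124, -2.1815]  P^-=[1.0334 0.0506; 0.0506 0.7720]  S=[1.2905 -0.0908; -0.0908 1.2547]  K=[0.7989 -0.1325; 0.1963 0.6182]  nu=[3.0169, 1.2980]  x^+=[0.2258, -0.7867]  P^+=[0.1685 -0.0066; -0.0066 0.2648]
step 2: x^-=[0.3372, -0.6022]  P^-=[0.3024 -0.0032; -0.0032 0.5321]  S=[0.5304 0.0174; 0.0174 0.9876]  K=[0.5723 -0.0991; 0.1670 0.5367]  nu=[-0.8928, 4.2966]  x^+=[-0.5993, 1.5549]  P^+=[0.1210 -0.0064; -0.0064 0.2297]
step 3: x^-=[-0.8363, 1.1611]  P^-=[0.2434 -0.0099; -0.0099 0.5068]  S=[0.4680 0.0227; 0.0227 0.9614]  K=[0.5207 -0.0935; 0.1590 0.5262]  nu=[0.8557, -2.5553]  x^+=[-0.1517, -0.0475]  P^+=[0.1104 -0.0072; -0.0072 0.2249]
step 4: x^-=[-0.1632, -0.0678]  P^-=[0.2305 -0.0124; -0.0124 0.5030]  S=[0.4539 0.0232; 0.0232 0.9580]  K=[0.5073 -0.0927; 0.1562 0.5249]  nu=[1.2661, -2.1479]  x^+=[0.6781, -0.9973]  P^+=[0.1076 -0.0077; -0.0077 0.2242]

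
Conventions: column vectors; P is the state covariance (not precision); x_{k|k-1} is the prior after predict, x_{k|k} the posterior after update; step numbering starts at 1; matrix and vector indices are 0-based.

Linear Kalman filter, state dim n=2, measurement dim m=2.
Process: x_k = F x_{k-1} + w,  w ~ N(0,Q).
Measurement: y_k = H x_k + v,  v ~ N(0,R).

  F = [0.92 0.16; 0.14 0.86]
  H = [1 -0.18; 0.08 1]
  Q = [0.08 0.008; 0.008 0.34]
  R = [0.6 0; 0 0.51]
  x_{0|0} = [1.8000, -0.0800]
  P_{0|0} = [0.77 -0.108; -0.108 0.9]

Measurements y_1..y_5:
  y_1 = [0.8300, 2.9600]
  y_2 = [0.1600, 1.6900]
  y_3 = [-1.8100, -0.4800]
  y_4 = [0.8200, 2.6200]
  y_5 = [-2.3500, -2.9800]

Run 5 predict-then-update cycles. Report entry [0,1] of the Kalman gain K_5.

step 1: x^-=[1.6432, 0.1832]  P^-=[0.7230 0.1431; 0.1431 0.9947]  S=[1.3037 0.0199; 0.0199 1.5323]  K=[0.5329 0.1243; -0.0376 0.6572]  nu=[-0.7802, 2.6453]  x^+=[1.5561, 1.9509]  P^+=[0.3265 0.0373; 0.0373 0.3322]
step 2: x^-=[1.7438, 1.8956]  P^-=[0.3758 0.1261; 0.1261 0.6010]  S=[0.9499 0.0461; 0.0461 1.1336]  K=[0.3658 0.1228; -0.0074 0.5394]  nu=[-1.2426, -0.3451]  x^+=[1.2469, 1.7186]  P^+=[0.2275 0.0445; 0.0445 0.2715]
step 3: x^-=[1.4221, 1.6526]  P^-=[0.2926 0.1108; 0.1108 0.5560]  S=[0.8707 0.0326; 0.0326 1.0856]  K=[0.3088 0.1144; -0.0071 0.5205]  nu=[-2.9347, -2.2464]  x^+=[0.2589, 0.5042]  P^+=[0.1930 0.0429; 0.0429 0.2620]
step 4: x^-=[0.3188, 0.4698]  P^-=[0.2627 0.1038; 0.1038 0.5479]  S=[0.8431 0.0247; 0.0247 1.0762]  K=[0.2862 0.1094; -0.0090 0.5170]  nu=[0.5857, 2.1247]  x^+=[0.7190, 1.5631]  P^+=[0.1792 0.0415; 0.0415 0.2604]
step 5: x^-=[0.9116, 1.4449]  P^-=[0.2505 0.1006; 0.1006 0.5461]  S=[0.8320 0.0209; 0.0209 1.0738]  K=[0.2767 0.1070; -0.0102 0.5162]  nu=[-3.0015, -4.4978]  x^+=[-0.4001, -0.8466]  P^+=[0.1733 0.0407; 0.0407 0.2600]

K[0,1] = 0.1070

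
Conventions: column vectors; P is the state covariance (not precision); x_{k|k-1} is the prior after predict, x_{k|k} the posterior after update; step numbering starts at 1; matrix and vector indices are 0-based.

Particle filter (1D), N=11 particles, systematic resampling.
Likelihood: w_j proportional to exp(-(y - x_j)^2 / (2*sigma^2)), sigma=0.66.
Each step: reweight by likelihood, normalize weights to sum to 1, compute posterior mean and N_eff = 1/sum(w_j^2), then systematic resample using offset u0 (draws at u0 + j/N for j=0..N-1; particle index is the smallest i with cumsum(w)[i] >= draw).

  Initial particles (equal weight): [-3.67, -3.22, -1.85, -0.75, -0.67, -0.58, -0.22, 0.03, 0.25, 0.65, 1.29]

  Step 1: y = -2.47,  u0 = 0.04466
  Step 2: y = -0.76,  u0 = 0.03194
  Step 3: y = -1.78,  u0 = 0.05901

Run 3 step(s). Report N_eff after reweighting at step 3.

step 1: w=[0.1332, 0.3648, 0.4475, 0.0233, 0.0169, 0.0115, 0.0021, 0.0005, 0.0001, 0.0000, 0.0000]  mean=-2.5273  Neff=2.8406  idx=[0, 1, 1, 1, 1, 2, 2, 2, 2, 2, 3]
step 2: w=[0.0000, 0.0004, 0.0004, 0.0004, 0.0004, 0.1120, 0.1120, 0.1120, 0.1120, 0.1120, 0.4381]  mean=-1.3704  Neff=3.9262  idx=[5, 6, 6, 7, 8, 9, 10, 10, 10, 10, 10]
step 3: w=[0.1336, 0.1336, 0.1336, 0.1336, 0.1336, 0.1336, 0.0397, 0.0397, 0.0397, 0.0397, 0.0397]  mean=-1.6314  Neff=8.7025  idx=[0, 1, 1, 2, 3, 3, 4, 5, 5, 7, 10]

N_eff = 8.7025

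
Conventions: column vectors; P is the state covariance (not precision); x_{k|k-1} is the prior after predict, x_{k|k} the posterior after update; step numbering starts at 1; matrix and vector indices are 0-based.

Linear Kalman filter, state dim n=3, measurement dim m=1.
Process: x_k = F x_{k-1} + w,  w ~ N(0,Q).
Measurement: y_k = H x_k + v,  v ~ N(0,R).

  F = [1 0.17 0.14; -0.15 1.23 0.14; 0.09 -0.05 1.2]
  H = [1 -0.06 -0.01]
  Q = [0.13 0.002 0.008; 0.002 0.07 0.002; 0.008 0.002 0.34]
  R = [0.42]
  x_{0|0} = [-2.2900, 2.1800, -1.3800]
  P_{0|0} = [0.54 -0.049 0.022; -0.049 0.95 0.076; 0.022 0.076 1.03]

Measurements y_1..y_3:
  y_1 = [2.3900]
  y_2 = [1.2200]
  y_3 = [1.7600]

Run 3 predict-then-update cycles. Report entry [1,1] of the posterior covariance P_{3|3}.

P_post[1,1] = 3.2076

step 1: x^-=[-2.1126, 2.8317, -1.9711]  P^-=[0.7108 0.0983 0.2649; 0.0983 1.5829 0.2115; 0.2649 0.2115 1.8260]  S=[1.1198]  K=[0.6271; 0.0011; 0.2089]  nu=[4.6528]  x^+=[0.8051, 2.8368, -0.9990]  P^+=[0.2704 0.0976 0.1182; 0.0976 1.5829 0.2112; 0.1182 0.2112 1.7771]
step 2: x^-=[1.1475, 3.2287, -1.2681]  P^-=[0.5573 0.5002 0.4990; 0.5002 2.5375 0.5016; 0.4990 0.5016 2.9045]  S=[0.9173]  K=[0.5694; 0.3739; 0.4795]  nu=[0.2535]  x^+=[1.2919, 3.3235, -1.1466]  P^+=[0.2599 0.3050 0.2486; 0.3050 2.4093 0.3372; 0.2486 0.3372 2.6936]
step 3: x^-=[1.6963, 3.7336, -1.4258]  P^-=[0.7017 0.9826 0.8207; 0.9826 3.7668 0.7926; 0.8207 0.7926 4.2374]  S=[1.0023]  K=[0.6331; 0.7469; 0.7291]  nu=[0.2734]  x^+=[1.8694, 3.9378, -1.2265]  P^+=[0.3000 0.5086 0.3581; 0.5086 3.2076 0.2468; 0.3581 0.2468 3.7047]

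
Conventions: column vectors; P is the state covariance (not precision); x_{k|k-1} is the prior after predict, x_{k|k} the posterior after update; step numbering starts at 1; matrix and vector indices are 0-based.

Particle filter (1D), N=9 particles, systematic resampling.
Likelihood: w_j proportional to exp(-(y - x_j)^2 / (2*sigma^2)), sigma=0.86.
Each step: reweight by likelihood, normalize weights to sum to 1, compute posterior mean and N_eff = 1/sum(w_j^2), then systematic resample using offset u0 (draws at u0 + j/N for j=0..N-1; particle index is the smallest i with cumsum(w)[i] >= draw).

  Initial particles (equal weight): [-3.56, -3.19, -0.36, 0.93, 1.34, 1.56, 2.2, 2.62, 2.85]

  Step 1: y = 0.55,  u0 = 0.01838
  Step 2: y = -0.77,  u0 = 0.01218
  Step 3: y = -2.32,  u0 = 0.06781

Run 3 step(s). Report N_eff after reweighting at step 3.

step 1: w=[0.0000, 0.0000, 0.1985, 0.3152, 0.2279, 0.1744, 0.0552, 0.0192, 0.0097]  mean=0.9982  Neff=4.4530  idx=[2, 2, 3, 3, 3, 4, 4, 5, 5]
step 2: w=[0.3782, 0.3782, 0.0601, 0.0601, 0.0601, 0.0209, 0.0209, 0.0108, 0.0108]  mean=-0.0151  Neff=3.3553  idx=[0, 0, 0, 0, 1, 1, 1, 2, 4]
step 3: w=[0.1424, 0.1424, 0.1424, 0.1424, 0.1424, 0.1424, 0.1424, 0.0015, 0.0015]  mean=-0.3561  Neff=7.0424  idx=[0, 1, 2, 2, 3, 4, 5, 5, 6]

N_eff = 7.0424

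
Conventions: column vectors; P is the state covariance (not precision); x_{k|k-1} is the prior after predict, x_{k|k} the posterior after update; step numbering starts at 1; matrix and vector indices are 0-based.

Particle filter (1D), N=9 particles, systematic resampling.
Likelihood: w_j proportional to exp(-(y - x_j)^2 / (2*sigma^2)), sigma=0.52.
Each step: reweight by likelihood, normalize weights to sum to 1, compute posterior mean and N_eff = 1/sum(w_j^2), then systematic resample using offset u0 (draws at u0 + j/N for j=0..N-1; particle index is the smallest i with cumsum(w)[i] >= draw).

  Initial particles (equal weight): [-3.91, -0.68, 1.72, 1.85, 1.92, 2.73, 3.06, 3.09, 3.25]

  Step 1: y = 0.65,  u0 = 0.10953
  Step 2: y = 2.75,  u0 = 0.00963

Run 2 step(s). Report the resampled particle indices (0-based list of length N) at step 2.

resampled_idx = [1, 2, 3, 4, 5, 6, 7, 7, 8]

step 1: w=[0.0000, 0.1360, 0.4312, 0.2499, 0.1815, 0.0012, 0.0001, 0.0001, 0.0000]  mean=1.4638  Neff=3.3349  idx=[1, 2, 2, 2, 2, 3, 3, 4, 4]
step 2: w=[0.0000, 0.0896, 0.0896, 0.0896, 0.0896, 0.1425, 0.1425, 0.1783, 0.1783]  mean=1.8284  Neff=7.3368  idx=[1, 2, 3, 4, 5, 6, 7, 7, 8]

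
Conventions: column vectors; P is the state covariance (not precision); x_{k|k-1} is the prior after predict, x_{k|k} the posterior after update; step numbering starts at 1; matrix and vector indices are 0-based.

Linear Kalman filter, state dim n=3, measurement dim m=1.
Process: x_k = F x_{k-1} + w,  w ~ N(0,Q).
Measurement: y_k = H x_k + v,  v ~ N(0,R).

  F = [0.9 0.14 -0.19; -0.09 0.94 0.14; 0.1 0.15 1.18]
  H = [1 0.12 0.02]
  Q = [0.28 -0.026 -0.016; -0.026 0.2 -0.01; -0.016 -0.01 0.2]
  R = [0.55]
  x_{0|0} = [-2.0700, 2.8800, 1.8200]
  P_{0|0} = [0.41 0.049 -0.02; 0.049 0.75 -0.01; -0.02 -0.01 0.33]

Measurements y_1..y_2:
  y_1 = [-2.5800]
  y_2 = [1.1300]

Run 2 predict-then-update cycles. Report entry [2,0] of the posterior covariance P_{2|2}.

step 1: x^-=[-1.8056, 3.1483, 2.3726]  P^-=[0.6584 0.0703 -0.0523; 0.0703 0.8621 0.1411; -0.0523 0.1411 0.6737]  S=[1.2366]  K=[0.5384; 0.1428; -0.0177]  nu=[-1.1996]  x^+=[-2.4515, 2.9770, 2.3938]  P^+=[0.2999 -0.0248 -0.0405; -0.0248 0.8369 0.1442; -0.0405 0.1442 0.6733]
step 2: x^-=[-2.2444, 3.3542, 3.0261]  P^-=[0.5636 -0.0074 -0.1486; -0.0074 0.9982 0.3812; -0.1486 0.3812 1.2001]  S=[1.1225]  K=[0.4986; 0.1069; -0.0702]  nu=[2.9114]  x^+=[-0.7927, 3.6653, 2.8216]  P^+=[0.2845 -0.0673 -0.1093; -0.0673 0.9854 0.3896; -0.1093 0.3896 1.1945]

P_post[2,0] = -0.1093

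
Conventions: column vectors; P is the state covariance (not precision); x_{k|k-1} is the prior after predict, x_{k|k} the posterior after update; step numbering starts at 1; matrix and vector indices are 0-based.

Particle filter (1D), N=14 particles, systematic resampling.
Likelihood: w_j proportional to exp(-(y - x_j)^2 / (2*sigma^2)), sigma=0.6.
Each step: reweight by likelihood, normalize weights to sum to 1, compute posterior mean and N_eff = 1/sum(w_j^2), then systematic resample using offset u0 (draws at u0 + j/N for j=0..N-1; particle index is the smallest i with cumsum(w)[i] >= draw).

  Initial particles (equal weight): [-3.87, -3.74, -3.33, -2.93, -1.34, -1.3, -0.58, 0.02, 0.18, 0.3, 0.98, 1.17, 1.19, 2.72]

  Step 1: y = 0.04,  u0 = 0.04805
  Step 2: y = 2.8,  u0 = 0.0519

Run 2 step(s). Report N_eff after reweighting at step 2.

N_eff = 1.7202

step 1: w=[0.0000, 0.0000, 0.0000, 0.0000, 0.0167, 0.0195, 0.1381, 0.2354, 0.2292, 0.2145, 0.0690, 0.0400, 0.0375, 0.0000]  mean=0.1416  Neff=5.5103  idx=[6, 6, 7, 7, 7, 7, 8, 8, 8, 9, 9, 9, 10, 12]
step 2: w=[0.0000, 0.0000, 0.0006, 0.0006, 0.0006, 0.0006, 0.0019, 0.0019, 0.0019, 0.0044, 0.0044, 0.0044, 0.2631, 0.7156]  mean=1.1144  Neff=1.7202  idx=[12, 12, 12, 12, 13, 13, 13, 13, 13, 13, 13, 13, 13, 13]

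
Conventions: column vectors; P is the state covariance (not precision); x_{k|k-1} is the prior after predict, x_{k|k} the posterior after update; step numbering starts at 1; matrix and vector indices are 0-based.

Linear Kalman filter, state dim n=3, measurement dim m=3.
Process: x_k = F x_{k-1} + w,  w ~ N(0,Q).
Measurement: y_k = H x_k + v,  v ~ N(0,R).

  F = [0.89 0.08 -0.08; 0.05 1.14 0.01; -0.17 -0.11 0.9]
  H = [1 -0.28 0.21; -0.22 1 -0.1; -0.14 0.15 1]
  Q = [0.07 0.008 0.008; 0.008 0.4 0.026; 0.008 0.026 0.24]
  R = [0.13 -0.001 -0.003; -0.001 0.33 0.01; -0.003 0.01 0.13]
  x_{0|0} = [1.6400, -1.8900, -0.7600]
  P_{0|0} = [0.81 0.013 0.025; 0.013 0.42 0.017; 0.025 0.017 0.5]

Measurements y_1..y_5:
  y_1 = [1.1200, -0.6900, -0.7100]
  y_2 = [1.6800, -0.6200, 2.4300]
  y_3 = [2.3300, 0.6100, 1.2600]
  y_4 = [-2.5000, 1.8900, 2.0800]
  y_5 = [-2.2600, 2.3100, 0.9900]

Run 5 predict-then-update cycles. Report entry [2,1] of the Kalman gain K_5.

K[2,1] = -0.0743

step 1: x^-=[1.3692, -2.0802, -0.7549]  P^-=[0.7156 0.0938 -0.1340; 0.0938 0.9498 -0.0131; -0.1340 -0.0131 0.6630]  S=[0.8420 -0.3223 -0.1129; -0.3223 1.2765 0.1066; -0.1129 0.1066 0.8580]  K=[0.8333 0.1852 -0.1699; 0.0850 0.7459 0.0539; 0.0872 -0.0852 0.8143]  nu=[-0.6731, 1.6159, 0.5486]  x^+=[1.0143, -0.9026, -0.5044]  P^+=[0.1365 0.0870 -0.0167; 0.0870 0.2644 -0.0133; -0.0167 -0.0133 0.1044]
step 2: x^-=[0.8709, -0.9832, -0.5272]  P^-=[0.1954 0.1278 -0.0468; 0.1278 0.7535 -0.0390; -0.0468 -0.0390 0.3427]  S=[0.3130 -0.1290 -0.0016; -0.1290 1.0459 0.0439; -0.0016 0.0439 0.4895]  K=[0.5430 0.1577 -0.1248; -0.0056 0.6944 0.0524; 0.0862 -0.0793 0.7089]  nu=[0.6445, 0.5021, 3.2266]  x^+=[0.8975, -0.4692, 1.7759]  P^+=[0.0931 0.0694 -0.0136; 0.0694 0.2436 -0.0131; -0.0136 -0.0131 0.0912]
step 3: x^-=[0.6192, -0.4723, 1.4973]  P^-=[0.1579 0.1061 -0.0347; 0.1061 0.7245 -0.0323; -0.0347 -0.0323 0.3288]  S=[0.2890 -0.1355 0.0080; -0.1355 1.0237 0.0476; 0.0080 0.0476 0.4738]  K=[0.4882 0.1428 -0.1088; -0.0414 0.6797 0.0622; 0.0952 -0.0762 0.7001]  nu=[1.2641, 1.3683, -0.0798]  x^+=[1.4404, 0.4005, 1.4576]  P^+=[0.0837 0.0628 -0.0119; 0.0628 0.2376 -0.0118; -0.0119 -0.0118 0.0901]
step 4: x^-=[1.1974, 0.5431, 1.0229]  P^-=[0.1492 0.0983 -0.0309; 0.0983 0.7159 -0.0289; -0.0309 -0.0289 0.3266]  S=[0.2851 -0.1392 0.0104; -0.1392 1.0175 0.0502; 0.0104 0.0502 0.4715]  K=[0.4749 0.1374 -0.1037; -0.0528 0.6746 0.0666; 0.0985 -0.0748 0.6985]  nu=[-3.7601, 1.7126, 1.1433]  x^+=[-0.4714, 1.9731, 1.3228]  P^+=[0.0812 0.0606 -0.0112; 0.0606 0.2355 -0.0113; -0.0112 -0.0113 0.0899]
step 5: x^-=[-0.3676, 2.2390, 1.0536]  P^-=[0.1468 0.0957 -0.0297; 0.0957 0.7130 -0.0275; -0.0297 -0.0275 0.3259]  S=[0.2843 -0.1404 0.0111; -0.1404 1.0154 0.0513; 0.0111 0.0513 0.4709]  K=[0.4712 0.1357 -0.1021; -0.0563 0.6729 0.0682; 0.0996 -0.0743 0.6980]  nu=[-1.4868, 0.0955, -0.4509]  x^+=[-1.0092, 2.3562, 0.5837]  P^+=[0.0805 0.0599 -0.0110; 0.0599 0.2349 -0.0111; -0.0110 -0.0111 0.0898]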